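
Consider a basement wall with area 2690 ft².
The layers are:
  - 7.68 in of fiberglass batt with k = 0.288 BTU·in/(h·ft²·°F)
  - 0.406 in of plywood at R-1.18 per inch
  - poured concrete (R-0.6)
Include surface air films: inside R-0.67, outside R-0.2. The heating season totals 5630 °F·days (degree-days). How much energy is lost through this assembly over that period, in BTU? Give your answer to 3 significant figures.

7.68/0.288 = 26.67
0.406 × 1.18 = 0.4791
R_total = 0.67 + 26.67 + 0.4791 + 0.6 + 0.2 = 28.62 ft²·°F·h/BTU
E = A × HDD × 24 / R = 2690 × 5630 × 24 / 28.62 = 12700000 BTU

12700000 BTU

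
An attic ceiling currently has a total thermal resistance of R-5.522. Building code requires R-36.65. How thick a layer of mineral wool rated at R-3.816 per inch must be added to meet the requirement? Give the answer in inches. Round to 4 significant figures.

8.157 in

ΔR = 36.65 − 5.522 = 31.128 ft²·°F·h/BTU
L = ΔR / (R/in) = 31.128/3.816 = 8.1572 in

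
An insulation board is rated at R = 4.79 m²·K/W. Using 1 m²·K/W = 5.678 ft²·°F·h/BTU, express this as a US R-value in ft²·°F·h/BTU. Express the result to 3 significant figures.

27.2 ft²·°F·h/BTU

R_US = 4.79 × 5.678 = 27.2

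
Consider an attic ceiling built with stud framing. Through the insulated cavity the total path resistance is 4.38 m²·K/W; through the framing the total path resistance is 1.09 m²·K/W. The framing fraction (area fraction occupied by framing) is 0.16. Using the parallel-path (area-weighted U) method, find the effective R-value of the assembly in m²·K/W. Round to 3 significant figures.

U_eff = 0.84/4.38 + 0.16/1.09 = 0.1918 + 0.1468 = 0.3386
R_eff = 1/U_eff = 2.954 m²·K/W

2.95 m²·K/W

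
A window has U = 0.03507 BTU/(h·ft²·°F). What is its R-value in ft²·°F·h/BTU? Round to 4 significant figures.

28.51 ft²·°F·h/BTU

R = 1/U = 1/0.03507 = 28.514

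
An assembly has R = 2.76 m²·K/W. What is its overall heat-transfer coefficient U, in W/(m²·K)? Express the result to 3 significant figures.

0.362 W/(m²·K)

U = 1/R = 1/2.76 = 0.3623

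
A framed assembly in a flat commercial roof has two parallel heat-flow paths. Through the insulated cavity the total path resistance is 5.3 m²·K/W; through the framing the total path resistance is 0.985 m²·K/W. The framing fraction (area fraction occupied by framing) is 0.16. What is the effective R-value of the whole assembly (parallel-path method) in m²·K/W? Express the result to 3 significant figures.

3.12 m²·K/W

U_eff = 0.84/5.3 + 0.16/0.985 = 0.1585 + 0.1624 = 0.3209
R_eff = 1/U_eff = 3.116 m²·K/W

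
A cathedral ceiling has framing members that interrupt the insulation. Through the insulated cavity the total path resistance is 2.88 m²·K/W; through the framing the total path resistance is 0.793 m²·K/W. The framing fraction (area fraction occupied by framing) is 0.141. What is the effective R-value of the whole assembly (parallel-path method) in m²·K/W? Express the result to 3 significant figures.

2.10 m²·K/W

U_eff = 0.859/2.88 + 0.141/0.793 = 0.2983 + 0.1778 = 0.4761
R_eff = 1/U_eff = 2.101 m²·K/W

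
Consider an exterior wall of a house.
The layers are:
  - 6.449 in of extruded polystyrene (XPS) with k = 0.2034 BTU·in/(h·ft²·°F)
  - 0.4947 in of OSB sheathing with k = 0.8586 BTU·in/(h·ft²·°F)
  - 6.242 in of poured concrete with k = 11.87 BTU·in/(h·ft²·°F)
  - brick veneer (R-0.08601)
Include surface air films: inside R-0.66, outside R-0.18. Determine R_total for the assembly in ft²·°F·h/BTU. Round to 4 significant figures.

6.449/0.2034 = 31.706
0.4947/0.8586 = 0.57617
6.242/11.87 = 0.52586
R_total = 0.66 + 31.706 + 0.57617 + 0.52586 + 0.08601 + 0.18 = 33.734 ft²·°F·h/BTU

33.73 ft²·°F·h/BTU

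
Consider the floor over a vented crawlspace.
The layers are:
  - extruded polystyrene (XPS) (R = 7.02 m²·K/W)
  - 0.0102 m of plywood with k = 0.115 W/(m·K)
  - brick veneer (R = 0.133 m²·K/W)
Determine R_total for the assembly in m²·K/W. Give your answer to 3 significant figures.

7.24 m²·K/W

0.0102/0.115 = 0.0887
R_total = 7.02 + 0.0887 + 0.133 = 7.242 m²·K/W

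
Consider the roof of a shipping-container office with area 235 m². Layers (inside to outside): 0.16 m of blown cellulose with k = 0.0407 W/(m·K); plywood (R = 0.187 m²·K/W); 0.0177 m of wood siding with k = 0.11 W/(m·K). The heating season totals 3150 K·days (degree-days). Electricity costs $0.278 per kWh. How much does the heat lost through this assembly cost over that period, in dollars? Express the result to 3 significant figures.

1150 dollars

0.16/0.0407 = 3.931
0.0177/0.11 = 0.1609
R_total = 3.931 + 0.187 + 0.1609 = 4.279 m²·K/W
E = A × HDD × 24 / R / 1000 = 235 × 3150 × 24 / 4.279 / 1000 = 4152 kWh
Cost = 4152 × 0.278 = $1154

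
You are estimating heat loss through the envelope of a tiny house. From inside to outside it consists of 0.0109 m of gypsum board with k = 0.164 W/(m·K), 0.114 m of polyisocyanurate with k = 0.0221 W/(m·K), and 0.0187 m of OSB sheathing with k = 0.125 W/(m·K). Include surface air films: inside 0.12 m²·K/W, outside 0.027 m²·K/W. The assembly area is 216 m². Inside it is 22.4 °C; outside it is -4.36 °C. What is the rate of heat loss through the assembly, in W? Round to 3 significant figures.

1050 W

0.0109/0.164 = 0.06646
0.114/0.0221 = 5.158
0.0187/0.125 = 0.1496
R_total = 0.12 + 0.06646 + 5.158 + 0.1496 + 0.027 = 5.521 m²·K/W
Q = A·ΔT/R = 216 × (22.4 − (-4.36)) / 5.521 = 1047 W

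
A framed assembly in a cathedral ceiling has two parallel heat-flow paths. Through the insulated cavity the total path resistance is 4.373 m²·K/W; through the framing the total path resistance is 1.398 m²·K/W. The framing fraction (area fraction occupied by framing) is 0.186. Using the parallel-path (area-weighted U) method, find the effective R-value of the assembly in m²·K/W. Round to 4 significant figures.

3.133 m²·K/W

U_eff = 0.814/4.373 + 0.186/1.398 = 0.18614 + 0.13305 = 0.31919
R_eff = 1/U_eff = 3.1329 m²·K/W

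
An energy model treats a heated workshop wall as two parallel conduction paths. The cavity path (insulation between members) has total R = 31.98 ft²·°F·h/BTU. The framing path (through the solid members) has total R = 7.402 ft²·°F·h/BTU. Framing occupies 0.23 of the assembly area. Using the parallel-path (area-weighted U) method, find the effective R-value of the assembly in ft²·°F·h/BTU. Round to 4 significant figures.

U_eff = 0.77/31.98 + 0.23/7.402 = 0.024078 + 0.031073 = 0.05515
R_eff = 1/U_eff = 18.132 ft²·°F·h/BTU

18.13 ft²·°F·h/BTU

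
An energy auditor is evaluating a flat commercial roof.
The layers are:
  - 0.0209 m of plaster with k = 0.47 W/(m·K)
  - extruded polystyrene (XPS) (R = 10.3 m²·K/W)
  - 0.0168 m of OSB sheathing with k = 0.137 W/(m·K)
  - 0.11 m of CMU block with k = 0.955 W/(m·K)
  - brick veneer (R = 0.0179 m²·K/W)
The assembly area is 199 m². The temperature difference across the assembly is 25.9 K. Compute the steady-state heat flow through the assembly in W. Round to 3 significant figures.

486 W

0.0209/0.47 = 0.04447
0.0168/0.137 = 0.1226
0.11/0.955 = 0.1152
R_total = 0.04447 + 10.3 + 0.1226 + 0.1152 + 0.0179 = 10.6 m²·K/W
Q = A·ΔT/R = 199 × 25.9 / 10.6 = 486.2 W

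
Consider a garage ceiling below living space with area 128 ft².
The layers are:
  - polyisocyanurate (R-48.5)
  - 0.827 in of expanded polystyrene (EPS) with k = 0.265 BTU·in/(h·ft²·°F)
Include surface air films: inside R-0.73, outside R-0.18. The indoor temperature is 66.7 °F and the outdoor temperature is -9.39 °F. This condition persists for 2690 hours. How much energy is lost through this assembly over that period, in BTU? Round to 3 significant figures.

499000 BTU

0.827/0.265 = 3.121
R_total = 0.73 + 48.5 + 3.121 + 0.18 = 52.53 ft²·°F·h/BTU
Q = 128 × (66.7 − (-9.39)) / 52.53 = 185.4 BTU/h
E = 185.4 × 2690 = 498700 BTU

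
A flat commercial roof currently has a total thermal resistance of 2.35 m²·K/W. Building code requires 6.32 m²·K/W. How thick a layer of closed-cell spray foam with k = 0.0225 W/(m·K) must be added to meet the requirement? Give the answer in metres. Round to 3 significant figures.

ΔR = 6.32 − 2.35 = 3.97 m²·K/W
L = ΔR × k = 3.97 × 0.0225 = 0.08933 m

0.0893 m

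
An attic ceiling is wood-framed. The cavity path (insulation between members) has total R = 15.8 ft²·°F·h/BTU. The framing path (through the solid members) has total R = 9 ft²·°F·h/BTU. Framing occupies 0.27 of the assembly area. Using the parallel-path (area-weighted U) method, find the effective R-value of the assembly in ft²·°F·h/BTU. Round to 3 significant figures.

13.1 ft²·°F·h/BTU

U_eff = 0.73/15.8 + 0.27/9 = 0.0462 + 0.03 = 0.0762
R_eff = 1/U_eff = 13.12 ft²·°F·h/BTU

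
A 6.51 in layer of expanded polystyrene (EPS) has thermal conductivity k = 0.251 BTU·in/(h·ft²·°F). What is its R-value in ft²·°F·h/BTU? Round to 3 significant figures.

R = L/k = 6.51/0.251 = 25.94 ft²·°F·h/BTU

25.9 ft²·°F·h/BTU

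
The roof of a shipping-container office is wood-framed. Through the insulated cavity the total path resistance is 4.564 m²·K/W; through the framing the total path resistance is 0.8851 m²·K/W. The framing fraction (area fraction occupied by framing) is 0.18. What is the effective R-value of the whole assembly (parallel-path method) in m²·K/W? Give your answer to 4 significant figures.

2.611 m²·K/W

U_eff = 0.82/4.564 + 0.18/0.8851 = 0.17967 + 0.20337 = 0.38303
R_eff = 1/U_eff = 2.6107 m²·K/W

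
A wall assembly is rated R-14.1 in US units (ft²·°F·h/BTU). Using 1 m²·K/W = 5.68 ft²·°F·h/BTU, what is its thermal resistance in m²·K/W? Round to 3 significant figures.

2.48 m²·K/W

R_SI = 14.1/5.68 = 2.482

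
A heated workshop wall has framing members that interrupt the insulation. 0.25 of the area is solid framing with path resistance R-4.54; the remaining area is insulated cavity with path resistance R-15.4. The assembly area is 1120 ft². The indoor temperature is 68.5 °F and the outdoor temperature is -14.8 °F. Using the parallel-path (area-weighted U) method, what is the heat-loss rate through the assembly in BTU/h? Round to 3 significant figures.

U_eff = 0.75/15.4 + 0.25/4.54 = 0.0487 + 0.05507 = 0.1038
R_eff = 1/U_eff = 9.637 ft²·°F·h/BTU
Q = 1120 × (68.5 − (-14.8)) / 9.637 = 9681 BTU/h

9680 BTU/h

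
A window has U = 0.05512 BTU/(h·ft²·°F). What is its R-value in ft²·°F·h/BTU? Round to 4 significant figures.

R = 1/U = 1/0.05512 = 18.142

18.14 ft²·°F·h/BTU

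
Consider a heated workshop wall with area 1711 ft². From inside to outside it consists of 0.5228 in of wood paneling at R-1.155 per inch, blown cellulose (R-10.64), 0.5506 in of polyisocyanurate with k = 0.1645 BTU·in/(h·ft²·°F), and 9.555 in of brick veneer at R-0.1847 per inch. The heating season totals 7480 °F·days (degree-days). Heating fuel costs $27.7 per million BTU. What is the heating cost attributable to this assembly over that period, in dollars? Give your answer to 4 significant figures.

520.2 dollars

0.5228 × 1.155 = 0.60383
0.5506/0.1645 = 3.3471
9.555 × 0.1847 = 1.7648
R_total = 0.60383 + 10.64 + 3.3471 + 1.7648 = 16.356 ft²·°F·h/BTU
E = A × HDD × 24 / R = 1711 × 7480 × 24 / 16.356 = 18780000 BTU
Cost = 18780000/10⁶ × 27.7 = $520.2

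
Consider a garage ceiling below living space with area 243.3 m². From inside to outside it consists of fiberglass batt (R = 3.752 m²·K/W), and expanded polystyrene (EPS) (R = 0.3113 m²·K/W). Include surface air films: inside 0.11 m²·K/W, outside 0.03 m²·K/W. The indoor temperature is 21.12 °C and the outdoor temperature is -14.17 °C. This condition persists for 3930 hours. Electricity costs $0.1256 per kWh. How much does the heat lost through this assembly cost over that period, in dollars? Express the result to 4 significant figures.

1008 dollars

R_total = 0.11 + 3.752 + 0.3113 + 0.03 = 4.2033 m²·K/W
Q = 243.3 × (21.12 − (-14.17)) / 4.2033 = 2042.7 W
E = 2042.7 W × 3930 h / 1000 = 8027.8 kWh
Cost = 8027.8 × 0.1256 = $1008.3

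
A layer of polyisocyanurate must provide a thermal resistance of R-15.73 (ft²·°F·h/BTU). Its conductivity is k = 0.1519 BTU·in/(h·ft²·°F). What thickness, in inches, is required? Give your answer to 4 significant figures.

L = R × k = 15.73 × 0.1519 = 2.3894 in

2.389 in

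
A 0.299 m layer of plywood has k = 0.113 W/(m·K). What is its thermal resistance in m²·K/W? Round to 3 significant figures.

2.65 m²·K/W

R = L/k = 0.299/0.113 = 2.646 m²·K/W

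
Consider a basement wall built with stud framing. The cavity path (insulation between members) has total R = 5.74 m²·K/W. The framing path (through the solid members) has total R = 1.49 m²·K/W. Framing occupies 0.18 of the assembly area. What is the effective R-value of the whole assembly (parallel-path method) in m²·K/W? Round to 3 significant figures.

3.79 m²·K/W

U_eff = 0.82/5.74 + 0.18/1.49 = 0.1429 + 0.1208 = 0.2637
R_eff = 1/U_eff = 3.793 m²·K/W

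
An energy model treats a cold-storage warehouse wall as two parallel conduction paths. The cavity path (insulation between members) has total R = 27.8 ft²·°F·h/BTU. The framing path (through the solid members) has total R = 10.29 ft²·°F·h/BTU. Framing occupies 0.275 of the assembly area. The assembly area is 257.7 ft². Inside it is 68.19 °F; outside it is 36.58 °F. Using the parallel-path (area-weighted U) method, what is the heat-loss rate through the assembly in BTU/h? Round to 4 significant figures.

430.1 BTU/h

U_eff = 0.725/27.8 + 0.275/10.29 = 0.026079 + 0.026725 = 0.052804
R_eff = 1/U_eff = 18.938 ft²·°F·h/BTU
Q = 257.7 × (68.19 − 36.58) / 18.938 = 430.14 BTU/h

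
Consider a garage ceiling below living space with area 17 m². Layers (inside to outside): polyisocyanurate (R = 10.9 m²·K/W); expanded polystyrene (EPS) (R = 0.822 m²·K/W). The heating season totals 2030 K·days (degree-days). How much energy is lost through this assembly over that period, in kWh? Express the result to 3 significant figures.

70.7 kWh

R_total = 10.9 + 0.822 = 11.72 m²·K/W
E = A × HDD × 24 / R / 1000 = 17 × 2030 × 24 / 11.72 / 1000 = 70.66 kWh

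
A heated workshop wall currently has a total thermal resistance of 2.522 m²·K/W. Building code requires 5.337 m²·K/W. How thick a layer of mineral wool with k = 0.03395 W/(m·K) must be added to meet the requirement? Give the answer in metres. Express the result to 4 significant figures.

ΔR = 5.337 − 2.522 = 2.815 m²·K/W
L = ΔR × k = 2.815 × 0.03395 = 0.095569 m

0.09557 m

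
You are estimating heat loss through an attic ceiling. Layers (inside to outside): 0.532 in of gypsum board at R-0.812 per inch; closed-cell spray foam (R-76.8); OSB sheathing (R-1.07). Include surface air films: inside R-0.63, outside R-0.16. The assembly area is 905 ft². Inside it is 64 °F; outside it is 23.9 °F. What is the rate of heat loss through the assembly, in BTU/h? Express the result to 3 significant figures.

0.532 × 0.812 = 0.432
R_total = 0.63 + 0.432 + 76.8 + 1.07 + 0.16 = 79.09 ft²·°F·h/BTU
Q = A·ΔT/R = 905 × (64 − 23.9) / 79.09 = 458.8 BTU/h

459 BTU/h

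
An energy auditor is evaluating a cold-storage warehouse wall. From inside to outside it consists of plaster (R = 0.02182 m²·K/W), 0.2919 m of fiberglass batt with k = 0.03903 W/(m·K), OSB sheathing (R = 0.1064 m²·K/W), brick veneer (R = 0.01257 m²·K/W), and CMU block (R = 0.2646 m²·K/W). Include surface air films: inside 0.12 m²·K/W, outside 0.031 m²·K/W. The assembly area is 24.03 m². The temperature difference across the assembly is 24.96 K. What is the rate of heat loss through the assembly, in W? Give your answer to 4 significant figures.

74.64 W

0.2919/0.03903 = 7.4789
R_total = 0.12 + 0.02182 + 7.4789 + 0.1064 + 0.01257 + 0.2646 + 0.031 = 8.0353 m²·K/W
Q = A·ΔT/R = 24.03 × 24.96 / 8.0353 = 74.645 W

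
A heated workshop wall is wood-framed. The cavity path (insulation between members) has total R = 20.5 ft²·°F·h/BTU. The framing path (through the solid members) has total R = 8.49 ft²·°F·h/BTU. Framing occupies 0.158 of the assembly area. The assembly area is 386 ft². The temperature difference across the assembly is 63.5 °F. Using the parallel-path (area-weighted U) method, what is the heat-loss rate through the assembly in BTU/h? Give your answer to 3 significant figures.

U_eff = 0.842/20.5 + 0.158/8.49 = 0.04107 + 0.01861 = 0.05968
R_eff = 1/U_eff = 16.76 ft²·°F·h/BTU
Q = 386 × 63.5 / 16.76 = 1463 BTU/h

1460 BTU/h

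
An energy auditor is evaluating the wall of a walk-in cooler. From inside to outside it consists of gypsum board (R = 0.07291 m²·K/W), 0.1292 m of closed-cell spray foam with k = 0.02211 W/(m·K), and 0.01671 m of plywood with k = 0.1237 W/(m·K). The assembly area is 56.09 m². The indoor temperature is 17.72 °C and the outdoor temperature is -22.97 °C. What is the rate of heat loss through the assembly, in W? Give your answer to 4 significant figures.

0.1292/0.02211 = 5.8435
0.01671/0.1237 = 0.13508
R_total = 0.07291 + 5.8435 + 0.13508 = 6.0515 m²·K/W
Q = A·ΔT/R = 56.09 × (17.72 − (-22.97)) / 6.0515 = 377.15 W

377.1 W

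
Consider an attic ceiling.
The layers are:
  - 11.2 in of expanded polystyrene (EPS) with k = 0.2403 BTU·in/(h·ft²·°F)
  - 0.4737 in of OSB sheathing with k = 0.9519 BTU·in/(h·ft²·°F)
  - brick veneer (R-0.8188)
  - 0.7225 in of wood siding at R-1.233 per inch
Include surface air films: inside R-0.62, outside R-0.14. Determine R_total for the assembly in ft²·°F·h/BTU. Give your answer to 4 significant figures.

11.2/0.2403 = 46.608
0.4737/0.9519 = 0.49764
0.7225 × 1.233 = 0.89084
R_total = 0.62 + 46.608 + 0.49764 + 0.8188 + 0.89084 + 0.14 = 49.576 ft²·°F·h/BTU

49.58 ft²·°F·h/BTU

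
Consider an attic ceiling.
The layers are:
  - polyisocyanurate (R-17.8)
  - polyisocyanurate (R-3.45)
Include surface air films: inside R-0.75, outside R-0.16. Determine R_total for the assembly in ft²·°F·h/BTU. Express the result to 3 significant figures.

22.2 ft²·°F·h/BTU

R_total = 0.75 + 17.8 + 3.45 + 0.16 = 22.16 ft²·°F·h/BTU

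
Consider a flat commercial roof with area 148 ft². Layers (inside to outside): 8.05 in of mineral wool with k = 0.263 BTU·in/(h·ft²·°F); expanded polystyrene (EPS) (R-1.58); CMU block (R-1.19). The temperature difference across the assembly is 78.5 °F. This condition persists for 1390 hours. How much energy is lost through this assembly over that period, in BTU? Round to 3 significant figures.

484000 BTU

8.05/0.263 = 30.61
R_total = 30.61 + 1.58 + 1.19 = 33.38 ft²·°F·h/BTU
Q = 148 × 78.5 / 33.38 = 348.1 BTU/h
E = 348.1 × 1390 = 483800 BTU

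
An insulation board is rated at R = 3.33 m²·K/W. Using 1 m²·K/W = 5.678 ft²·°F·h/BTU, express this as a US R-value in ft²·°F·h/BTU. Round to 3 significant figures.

18.9 ft²·°F·h/BTU

R_US = 3.33 × 5.678 = 18.91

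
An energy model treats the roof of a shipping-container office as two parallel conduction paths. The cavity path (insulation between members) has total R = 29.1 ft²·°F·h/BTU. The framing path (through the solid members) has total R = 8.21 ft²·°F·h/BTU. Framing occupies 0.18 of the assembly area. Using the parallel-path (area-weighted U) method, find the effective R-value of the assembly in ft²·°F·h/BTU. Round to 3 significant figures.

20.0 ft²·°F·h/BTU

U_eff = 0.82/29.1 + 0.18/8.21 = 0.02818 + 0.02192 = 0.0501
R_eff = 1/U_eff = 19.96 ft²·°F·h/BTU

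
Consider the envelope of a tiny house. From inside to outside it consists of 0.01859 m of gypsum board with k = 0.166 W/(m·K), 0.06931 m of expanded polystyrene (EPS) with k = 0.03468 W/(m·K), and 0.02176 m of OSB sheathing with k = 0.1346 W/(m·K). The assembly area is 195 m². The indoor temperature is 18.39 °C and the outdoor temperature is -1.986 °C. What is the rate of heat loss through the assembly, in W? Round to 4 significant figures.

1749 W

0.01859/0.166 = 0.11199
0.06931/0.03468 = 1.9986
0.02176/0.1346 = 0.16166
R_total = 0.11199 + 1.9986 + 0.16166 = 2.2722 m²·K/W
Q = A·ΔT/R = 195 × (18.39 − (-1.986)) / 2.2722 = 1748.7 W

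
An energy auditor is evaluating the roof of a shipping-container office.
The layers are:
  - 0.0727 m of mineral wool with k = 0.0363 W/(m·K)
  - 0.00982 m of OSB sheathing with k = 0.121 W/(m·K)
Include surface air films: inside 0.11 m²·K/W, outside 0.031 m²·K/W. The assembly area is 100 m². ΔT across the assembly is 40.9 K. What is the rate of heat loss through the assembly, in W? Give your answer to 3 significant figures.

0.0727/0.0363 = 2.003
0.00982/0.121 = 0.08116
R_total = 0.11 + 2.003 + 0.08116 + 0.031 = 2.225 m²·K/W
Q = A·ΔT/R = 100 × 40.9 / 2.225 = 1838 W

1840 W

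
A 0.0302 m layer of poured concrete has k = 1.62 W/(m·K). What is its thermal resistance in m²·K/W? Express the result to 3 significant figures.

R = L/k = 0.0302/1.62 = 0.01864 m²·K/W

0.0186 m²·K/W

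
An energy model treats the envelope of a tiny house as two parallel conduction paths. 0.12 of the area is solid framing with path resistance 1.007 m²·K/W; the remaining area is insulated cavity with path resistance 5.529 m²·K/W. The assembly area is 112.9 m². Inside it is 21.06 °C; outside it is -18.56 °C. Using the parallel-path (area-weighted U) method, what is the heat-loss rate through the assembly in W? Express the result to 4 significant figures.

1245 W

U_eff = 0.88/5.529 + 0.12/1.007 = 0.15916 + 0.11917 = 0.27833
R_eff = 1/U_eff = 3.5929 m²·K/W
Q = 112.9 × (21.06 − (-18.56)) / 3.5929 = 1245 W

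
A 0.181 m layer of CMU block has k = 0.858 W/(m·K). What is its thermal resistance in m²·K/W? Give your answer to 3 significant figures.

R = L/k = 0.181/0.858 = 0.211 m²·K/W

0.211 m²·K/W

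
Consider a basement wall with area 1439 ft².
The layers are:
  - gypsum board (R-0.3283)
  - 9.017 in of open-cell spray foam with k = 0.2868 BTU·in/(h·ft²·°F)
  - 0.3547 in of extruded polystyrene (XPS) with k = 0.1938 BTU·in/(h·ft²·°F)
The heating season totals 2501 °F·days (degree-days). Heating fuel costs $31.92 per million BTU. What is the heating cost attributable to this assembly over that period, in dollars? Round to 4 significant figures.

82.06 dollars

9.017/0.2868 = 31.44
0.3547/0.1938 = 1.8302
R_total = 0.3283 + 31.44 + 1.8302 = 33.599 ft²·°F·h/BTU
E = A × HDD × 24 / R = 1439 × 2501 × 24 / 33.599 = 2570800 BTU
Cost = 2570800/10⁶ × 31.92 = $82.059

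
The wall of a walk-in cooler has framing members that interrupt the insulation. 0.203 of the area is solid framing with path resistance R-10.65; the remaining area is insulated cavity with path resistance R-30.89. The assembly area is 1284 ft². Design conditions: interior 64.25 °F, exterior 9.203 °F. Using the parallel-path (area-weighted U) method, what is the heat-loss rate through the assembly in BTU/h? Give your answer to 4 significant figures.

3171 BTU/h

U_eff = 0.797/30.89 + 0.203/10.65 = 0.025801 + 0.019061 = 0.044862
R_eff = 1/U_eff = 22.29 ft²·°F·h/BTU
Q = 1284 × (64.25 − 9.203) / 22.29 = 3170.9 BTU/h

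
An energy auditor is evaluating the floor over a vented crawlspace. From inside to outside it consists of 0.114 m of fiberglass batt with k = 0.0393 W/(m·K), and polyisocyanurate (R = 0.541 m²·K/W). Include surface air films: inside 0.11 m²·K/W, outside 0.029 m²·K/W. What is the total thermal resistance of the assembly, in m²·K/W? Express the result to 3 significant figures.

3.58 m²·K/W

0.114/0.0393 = 2.901
R_total = 0.11 + 2.901 + 0.541 + 0.029 = 3.581 m²·K/W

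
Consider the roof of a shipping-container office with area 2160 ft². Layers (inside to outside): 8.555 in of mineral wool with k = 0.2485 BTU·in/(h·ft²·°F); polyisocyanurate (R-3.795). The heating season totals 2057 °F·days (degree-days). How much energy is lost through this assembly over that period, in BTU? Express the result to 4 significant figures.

2790000 BTU

8.555/0.2485 = 34.427
R_total = 34.427 + 3.795 = 38.222 ft²·°F·h/BTU
E = A × HDD × 24 / R = 2160 × 2057 × 24 / 38.222 = 2789900 BTU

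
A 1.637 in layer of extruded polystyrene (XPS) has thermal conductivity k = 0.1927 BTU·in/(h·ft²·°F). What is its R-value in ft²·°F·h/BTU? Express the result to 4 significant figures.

R = L/k = 1.637/0.1927 = 8.4951 ft²·°F·h/BTU

8.495 ft²·°F·h/BTU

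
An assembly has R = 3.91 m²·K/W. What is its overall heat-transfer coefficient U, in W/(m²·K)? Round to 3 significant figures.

U = 1/R = 1/3.91 = 0.2558

0.256 W/(m²·K)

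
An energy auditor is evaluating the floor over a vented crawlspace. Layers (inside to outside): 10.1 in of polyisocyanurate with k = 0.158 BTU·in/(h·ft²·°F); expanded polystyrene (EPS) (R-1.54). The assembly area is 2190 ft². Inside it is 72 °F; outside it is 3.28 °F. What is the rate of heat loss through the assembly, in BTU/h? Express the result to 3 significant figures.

2300 BTU/h

10.1/0.158 = 63.92
R_total = 63.92 + 1.54 = 65.46 ft²·°F·h/BTU
Q = A·ΔT/R = 2190 × (72 − 3.28) / 65.46 = 2299 BTU/h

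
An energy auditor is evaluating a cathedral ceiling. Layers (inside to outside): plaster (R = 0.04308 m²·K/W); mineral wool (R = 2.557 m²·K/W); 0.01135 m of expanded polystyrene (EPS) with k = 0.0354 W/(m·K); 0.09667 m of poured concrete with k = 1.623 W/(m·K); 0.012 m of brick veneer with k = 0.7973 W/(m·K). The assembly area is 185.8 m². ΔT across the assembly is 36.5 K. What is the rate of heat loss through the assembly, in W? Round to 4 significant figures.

2264 W

0.01135/0.0354 = 0.32062
0.09667/1.623 = 0.059563
0.012/0.7973 = 0.015051
R_total = 0.04308 + 2.557 + 0.32062 + 0.059563 + 0.015051 = 2.9953 m²·K/W
Q = A·ΔT/R = 185.8 × 36.5 / 2.9953 = 2264.1 W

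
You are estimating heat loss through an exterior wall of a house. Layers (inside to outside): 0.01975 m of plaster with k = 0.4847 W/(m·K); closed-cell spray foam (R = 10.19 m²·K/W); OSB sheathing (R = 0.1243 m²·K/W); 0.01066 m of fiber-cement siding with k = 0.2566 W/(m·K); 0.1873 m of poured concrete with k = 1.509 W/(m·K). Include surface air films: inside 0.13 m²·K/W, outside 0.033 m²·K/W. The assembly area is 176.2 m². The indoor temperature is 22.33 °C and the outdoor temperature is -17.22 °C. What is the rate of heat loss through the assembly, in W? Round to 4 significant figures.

0.01975/0.4847 = 0.040747
0.01066/0.2566 = 0.041543
0.1873/1.509 = 0.12412
R_total = 0.13 + 0.040747 + 10.19 + 0.1243 + 0.041543 + 0.12412 + 0.033 = 10.684 m²·K/W
Q = A·ΔT/R = 176.2 × (22.33 − (-17.22)) / 10.684 = 652.27 W

652.3 W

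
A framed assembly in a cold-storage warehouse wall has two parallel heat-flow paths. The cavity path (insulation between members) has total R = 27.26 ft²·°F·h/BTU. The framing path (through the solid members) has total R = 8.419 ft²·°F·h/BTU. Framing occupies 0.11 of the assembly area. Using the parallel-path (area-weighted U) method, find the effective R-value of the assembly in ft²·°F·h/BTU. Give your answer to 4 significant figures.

U_eff = 0.89/27.26 + 0.11/8.419 = 0.032649 + 0.013066 = 0.045714
R_eff = 1/U_eff = 21.875 ft²·°F·h/BTU

21.88 ft²·°F·h/BTU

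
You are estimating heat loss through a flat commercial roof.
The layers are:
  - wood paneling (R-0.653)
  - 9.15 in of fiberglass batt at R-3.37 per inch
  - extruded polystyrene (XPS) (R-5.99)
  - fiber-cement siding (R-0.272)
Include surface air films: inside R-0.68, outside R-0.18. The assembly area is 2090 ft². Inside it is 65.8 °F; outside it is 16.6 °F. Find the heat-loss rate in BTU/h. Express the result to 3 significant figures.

9.15 × 3.37 = 30.84
R_total = 0.68 + 0.653 + 30.84 + 5.99 + 0.272 + 0.18 = 38.61 ft²·°F·h/BTU
Q = A·ΔT/R = 2090 × (65.8 − 16.6) / 38.61 = 2663 BTU/h

2660 BTU/h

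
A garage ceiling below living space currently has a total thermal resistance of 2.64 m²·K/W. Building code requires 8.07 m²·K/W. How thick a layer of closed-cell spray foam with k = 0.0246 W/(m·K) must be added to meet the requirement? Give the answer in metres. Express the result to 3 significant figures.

0.134 m

ΔR = 8.07 − 2.64 = 5.43 m²·K/W
L = ΔR × k = 5.43 × 0.0246 = 0.1336 m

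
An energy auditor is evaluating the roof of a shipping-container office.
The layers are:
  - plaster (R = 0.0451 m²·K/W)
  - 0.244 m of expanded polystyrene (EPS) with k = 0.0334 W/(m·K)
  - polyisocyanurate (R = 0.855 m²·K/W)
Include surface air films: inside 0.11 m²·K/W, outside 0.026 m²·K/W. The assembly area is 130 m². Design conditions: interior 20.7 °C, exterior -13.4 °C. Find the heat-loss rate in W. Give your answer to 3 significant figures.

0.244/0.0334 = 7.305
R_total = 0.11 + 0.0451 + 7.305 + 0.855 + 0.026 = 8.341 m²·K/W
Q = A·ΔT/R = 130 × (20.7 − (-13.4)) / 8.341 = 531.4 W

531 W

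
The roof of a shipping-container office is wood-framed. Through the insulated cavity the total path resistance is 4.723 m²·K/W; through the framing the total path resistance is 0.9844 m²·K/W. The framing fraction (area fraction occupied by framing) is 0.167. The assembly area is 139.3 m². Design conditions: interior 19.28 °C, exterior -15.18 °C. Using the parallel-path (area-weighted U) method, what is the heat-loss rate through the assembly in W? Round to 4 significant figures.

U_eff = 0.833/4.723 + 0.167/0.9844 = 0.17637 + 0.16965 = 0.34602
R_eff = 1/U_eff = 2.89 m²·K/W
Q = 139.3 × (19.28 − (-15.18)) / 2.89 = 1661 W

1661 W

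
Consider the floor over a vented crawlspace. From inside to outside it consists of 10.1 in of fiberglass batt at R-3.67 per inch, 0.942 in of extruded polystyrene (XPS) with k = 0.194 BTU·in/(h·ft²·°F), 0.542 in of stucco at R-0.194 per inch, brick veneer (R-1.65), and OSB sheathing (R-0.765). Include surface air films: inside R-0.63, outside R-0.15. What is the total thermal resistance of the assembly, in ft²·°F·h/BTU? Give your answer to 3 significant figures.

45.2 ft²·°F·h/BTU

10.1 × 3.67 = 37.07
0.942/0.194 = 4.856
0.542 × 0.194 = 0.1051
R_total = 0.63 + 37.07 + 4.856 + 0.1051 + 1.65 + 0.765 + 0.15 = 45.22 ft²·°F·h/BTU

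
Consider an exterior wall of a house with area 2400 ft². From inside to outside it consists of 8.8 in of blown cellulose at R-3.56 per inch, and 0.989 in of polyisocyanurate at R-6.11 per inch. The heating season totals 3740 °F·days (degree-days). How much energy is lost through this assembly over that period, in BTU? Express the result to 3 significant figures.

8.8 × 3.56 = 31.33
0.989 × 6.11 = 6.043
R_total = 31.33 + 6.043 = 37.37 ft²·°F·h/BTU
E = A × HDD × 24 / R = 2400 × 3740 × 24 / 37.37 = 5765000 BTU

5760000 BTU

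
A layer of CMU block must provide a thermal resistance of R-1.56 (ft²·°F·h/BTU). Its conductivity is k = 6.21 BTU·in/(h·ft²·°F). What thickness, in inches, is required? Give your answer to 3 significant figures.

9.69 in

L = R × k = 1.56 × 6.21 = 9.688 in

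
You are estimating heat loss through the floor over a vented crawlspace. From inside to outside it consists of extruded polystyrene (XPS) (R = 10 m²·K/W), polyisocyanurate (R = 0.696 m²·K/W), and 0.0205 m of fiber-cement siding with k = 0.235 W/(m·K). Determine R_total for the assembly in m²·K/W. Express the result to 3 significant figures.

0.0205/0.235 = 0.08723
R_total = 10 + 0.696 + 0.08723 = 10.78 m²·K/W

10.8 m²·K/W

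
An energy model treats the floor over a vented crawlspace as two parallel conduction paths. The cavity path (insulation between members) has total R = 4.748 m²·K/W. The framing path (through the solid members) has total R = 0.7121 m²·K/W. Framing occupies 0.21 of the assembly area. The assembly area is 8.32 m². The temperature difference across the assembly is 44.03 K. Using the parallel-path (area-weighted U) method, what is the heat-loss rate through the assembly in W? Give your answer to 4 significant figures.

169.0 W

U_eff = 0.79/4.748 + 0.21/0.7121 = 0.16639 + 0.2949 = 0.46129
R_eff = 1/U_eff = 2.1678 m²·K/W
Q = 8.32 × 44.03 / 2.1678 = 168.98 W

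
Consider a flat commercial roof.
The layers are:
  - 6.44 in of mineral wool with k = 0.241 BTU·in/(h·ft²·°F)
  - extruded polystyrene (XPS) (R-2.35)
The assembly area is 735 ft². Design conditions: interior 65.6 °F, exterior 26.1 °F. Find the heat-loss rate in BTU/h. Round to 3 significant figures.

6.44/0.241 = 26.72
R_total = 26.72 + 2.35 = 29.07 ft²·°F·h/BTU
Q = A·ΔT/R = 735 × (65.6 − 26.1) / 29.07 = 998.6 BTU/h

999 BTU/h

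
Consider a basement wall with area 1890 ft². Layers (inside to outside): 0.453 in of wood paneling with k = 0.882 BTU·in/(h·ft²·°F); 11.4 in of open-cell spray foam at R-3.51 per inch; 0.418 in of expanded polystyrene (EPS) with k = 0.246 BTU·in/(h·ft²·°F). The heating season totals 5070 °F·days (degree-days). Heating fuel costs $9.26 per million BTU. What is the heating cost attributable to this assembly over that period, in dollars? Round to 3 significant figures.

0.453/0.882 = 0.5136
11.4 × 3.51 = 40.01
0.418/0.246 = 1.699
R_total = 0.5136 + 40.01 + 1.699 = 42.23 ft²·°F·h/BTU
E = A × HDD × 24 / R = 1890 × 5070 × 24 / 42.23 = 5446000 BTU
Cost = 5446000/10⁶ × 9.26 = $50.43

50.4 dollars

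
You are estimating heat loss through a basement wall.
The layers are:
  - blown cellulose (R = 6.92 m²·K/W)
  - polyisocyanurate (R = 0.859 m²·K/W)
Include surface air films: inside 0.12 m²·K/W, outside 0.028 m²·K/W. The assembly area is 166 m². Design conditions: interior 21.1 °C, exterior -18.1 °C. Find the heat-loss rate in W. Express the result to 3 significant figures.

821 W

R_total = 0.12 + 6.92 + 0.859 + 0.028 = 7.927 m²·K/W
Q = A·ΔT/R = 166 × (21.1 − (-18.1)) / 7.927 = 820.9 W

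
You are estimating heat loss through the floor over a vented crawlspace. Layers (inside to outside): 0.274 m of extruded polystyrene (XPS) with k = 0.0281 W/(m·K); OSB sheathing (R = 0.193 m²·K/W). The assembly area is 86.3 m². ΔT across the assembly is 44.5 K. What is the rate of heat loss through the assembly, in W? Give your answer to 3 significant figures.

386 W

0.274/0.0281 = 9.751
R_total = 9.751 + 0.193 = 9.944 m²·K/W
Q = A·ΔT/R = 86.3 × 44.5 / 9.944 = 386.2 W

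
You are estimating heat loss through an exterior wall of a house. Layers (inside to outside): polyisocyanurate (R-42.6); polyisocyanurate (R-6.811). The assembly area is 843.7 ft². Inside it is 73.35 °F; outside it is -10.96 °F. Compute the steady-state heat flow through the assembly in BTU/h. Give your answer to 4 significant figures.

R_total = 42.6 + 6.811 = 49.411 ft²·°F·h/BTU
Q = A·ΔT/R = 843.7 × (73.35 − (-10.96)) / 49.411 = 1439.6 BTU/h

1440 BTU/h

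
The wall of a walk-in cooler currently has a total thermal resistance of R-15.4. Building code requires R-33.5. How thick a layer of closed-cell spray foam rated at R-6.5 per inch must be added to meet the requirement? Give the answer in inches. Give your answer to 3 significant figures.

2.78 in

ΔR = 33.5 − 15.4 = 18.1 ft²·°F·h/BTU
L = ΔR / (R/in) = 18.1/6.5 = 2.785 in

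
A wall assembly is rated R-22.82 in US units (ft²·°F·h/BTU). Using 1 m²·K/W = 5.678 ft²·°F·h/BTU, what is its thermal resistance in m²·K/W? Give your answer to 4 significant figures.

4.019 m²·K/W

R_SI = 22.82/5.678 = 4.019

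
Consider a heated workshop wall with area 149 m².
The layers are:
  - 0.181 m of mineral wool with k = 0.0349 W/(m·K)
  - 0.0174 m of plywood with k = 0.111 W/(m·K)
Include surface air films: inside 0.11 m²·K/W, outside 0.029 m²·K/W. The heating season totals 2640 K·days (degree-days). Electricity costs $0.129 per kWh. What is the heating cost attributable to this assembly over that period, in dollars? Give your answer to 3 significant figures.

0.181/0.0349 = 5.186
0.0174/0.111 = 0.1568
R_total = 0.11 + 5.186 + 0.1568 + 0.029 = 5.482 m²·K/W
E = A × HDD × 24 / R / 1000 = 149 × 2640 × 24 / 5.482 / 1000 = 1722 kWh
Cost = 1722 × 0.129 = $222.2

222 dollars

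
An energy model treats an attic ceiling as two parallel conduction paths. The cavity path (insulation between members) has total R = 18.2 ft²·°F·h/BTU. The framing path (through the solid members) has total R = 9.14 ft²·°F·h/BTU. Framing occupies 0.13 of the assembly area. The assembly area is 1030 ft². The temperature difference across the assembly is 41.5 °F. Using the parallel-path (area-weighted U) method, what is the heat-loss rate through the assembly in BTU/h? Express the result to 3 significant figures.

2650 BTU/h

U_eff = 0.87/18.2 + 0.13/9.14 = 0.0478 + 0.01422 = 0.06203
R_eff = 1/U_eff = 16.12 ft²·°F·h/BTU
Q = 1030 × 41.5 / 16.12 = 2651 BTU/h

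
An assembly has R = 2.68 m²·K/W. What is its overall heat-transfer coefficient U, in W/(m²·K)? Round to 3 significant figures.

U = 1/R = 1/2.68 = 0.3731

0.373 W/(m²·K)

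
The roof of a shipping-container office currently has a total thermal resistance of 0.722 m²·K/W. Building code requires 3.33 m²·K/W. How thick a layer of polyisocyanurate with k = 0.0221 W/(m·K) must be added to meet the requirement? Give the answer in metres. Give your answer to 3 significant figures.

ΔR = 3.33 − 0.722 = 2.608 m²·K/W
L = ΔR × k = 2.608 × 0.0221 = 0.05764 m

0.0576 m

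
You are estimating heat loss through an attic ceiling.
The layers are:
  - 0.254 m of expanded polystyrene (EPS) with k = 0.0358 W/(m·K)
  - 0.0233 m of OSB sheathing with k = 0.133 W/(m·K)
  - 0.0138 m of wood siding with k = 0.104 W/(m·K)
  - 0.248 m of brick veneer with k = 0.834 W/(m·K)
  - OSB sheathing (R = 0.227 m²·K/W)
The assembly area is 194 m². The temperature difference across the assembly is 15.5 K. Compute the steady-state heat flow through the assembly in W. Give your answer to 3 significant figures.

0.254/0.0358 = 7.095
0.0233/0.133 = 0.1752
0.0138/0.104 = 0.1327
0.248/0.834 = 0.2974
R_total = 7.095 + 0.1752 + 0.1327 + 0.2974 + 0.227 = 7.927 m²·K/W
Q = A·ΔT/R = 194 × 15.5 / 7.927 = 379.3 W

379 W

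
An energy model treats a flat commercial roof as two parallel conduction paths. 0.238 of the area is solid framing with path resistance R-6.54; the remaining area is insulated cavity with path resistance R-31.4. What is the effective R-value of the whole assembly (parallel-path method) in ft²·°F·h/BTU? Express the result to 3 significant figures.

U_eff = 0.762/31.4 + 0.238/6.54 = 0.02427 + 0.03639 = 0.06066
R_eff = 1/U_eff = 16.49 ft²·°F·h/BTU

16.5 ft²·°F·h/BTU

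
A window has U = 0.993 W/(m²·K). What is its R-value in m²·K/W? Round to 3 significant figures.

R = 1/U = 1/0.993 = 1.007

1.01 m²·K/W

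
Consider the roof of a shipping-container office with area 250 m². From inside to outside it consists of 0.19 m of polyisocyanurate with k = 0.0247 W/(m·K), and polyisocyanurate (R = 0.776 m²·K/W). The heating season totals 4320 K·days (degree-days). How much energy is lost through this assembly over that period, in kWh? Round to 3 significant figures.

3060 kWh

0.19/0.0247 = 7.692
R_total = 7.692 + 0.776 = 8.468 m²·K/W
E = A × HDD × 24 / R / 1000 = 250 × 4320 × 24 / 8.468 / 1000 = 3061 kWh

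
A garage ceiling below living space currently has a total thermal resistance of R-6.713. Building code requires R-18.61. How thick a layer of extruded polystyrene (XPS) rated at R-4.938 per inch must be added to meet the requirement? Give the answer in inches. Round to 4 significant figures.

ΔR = 18.61 − 6.713 = 11.897 ft²·°F·h/BTU
L = ΔR / (R/in) = 11.897/4.938 = 2.4093 in

2.409 in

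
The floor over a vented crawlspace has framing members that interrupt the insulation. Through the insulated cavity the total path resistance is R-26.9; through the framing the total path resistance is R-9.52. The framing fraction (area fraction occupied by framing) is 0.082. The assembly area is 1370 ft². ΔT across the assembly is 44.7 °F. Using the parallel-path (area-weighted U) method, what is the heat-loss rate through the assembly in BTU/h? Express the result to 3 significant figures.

2620 BTU/h

U_eff = 0.918/26.9 + 0.082/9.52 = 0.03413 + 0.008613 = 0.04274
R_eff = 1/U_eff = 23.4 ft²·°F·h/BTU
Q = 1370 × 44.7 / 23.4 = 2617 BTU/h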